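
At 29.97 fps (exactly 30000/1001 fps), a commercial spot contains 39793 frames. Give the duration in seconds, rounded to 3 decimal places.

1327.760 seconds

Running time = 39793 × 1001/30000 = 39832793/30000 s ≈ 1327.760 s.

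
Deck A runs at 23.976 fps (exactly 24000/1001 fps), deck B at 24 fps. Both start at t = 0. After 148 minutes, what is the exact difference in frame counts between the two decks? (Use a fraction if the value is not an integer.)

148 min = 8880 s.
A emits 24000/1001 × 8880 = 213120000/1001 frames; B emits 24 × 8880 = 213120.
Difference = 213120/1001 frames (≈ 212.9071); B is ahead of A.

213120/1001 frames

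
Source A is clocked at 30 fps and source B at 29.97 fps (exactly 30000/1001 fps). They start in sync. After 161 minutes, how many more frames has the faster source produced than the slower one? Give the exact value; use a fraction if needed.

161 min = 9660 s.
A emits 30 × 9660 = 289800 frames; B emits 30000/1001 × 9660 = 41400000/143.
Difference = 41400/143 frames (≈ 289.5105); B is behind A.

41400/143 frames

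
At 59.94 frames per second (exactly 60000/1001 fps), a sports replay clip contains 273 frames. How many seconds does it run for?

Running time = 273 / (60000/1001) = 4.55455 s.

4.55455 seconds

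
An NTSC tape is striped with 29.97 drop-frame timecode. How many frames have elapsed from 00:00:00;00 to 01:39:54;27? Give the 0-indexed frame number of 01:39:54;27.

Complete 10-minute blocks: 9, each 17982 frames → 161838.
Remaining 9 whole minutes in the current block: 1800 + 8 × 1798 = 16184 frames.
Within the current minute: 54 × 30 + 27 − 2 = 1645 (labels ;00/;01 skipped at this minute). Total = 161838 + 16184 + 1645 = 179667.

179667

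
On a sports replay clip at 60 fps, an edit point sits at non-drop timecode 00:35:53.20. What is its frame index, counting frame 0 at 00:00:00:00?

Total seconds to the label: (0 × 3600 + 35 × 60 + 53) = 2153.
Frame index = 2153 × 60 + 20 = 129200.

frame 129200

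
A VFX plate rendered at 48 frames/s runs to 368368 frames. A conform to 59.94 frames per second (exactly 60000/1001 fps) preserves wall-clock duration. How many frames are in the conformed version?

Target frames = source frames × (target rate / source rate) = 368368 × (60000/1001)/(48) = 368368 × 1250/1001 = 460000.

460000 frames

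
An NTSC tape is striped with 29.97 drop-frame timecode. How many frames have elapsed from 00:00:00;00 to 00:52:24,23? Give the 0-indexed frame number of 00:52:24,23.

As if non-drop at 30 labels/s: (0 × 3600 + 52 × 60 + 24) × 30 + 23 = 94343.
Minute boundaries passed: 52; those not divisible by 10: 52 − 5 = 47; dropped labels = 2 × 47 = 94.
Actual frame index = 94343 − 94 = 94249.

94249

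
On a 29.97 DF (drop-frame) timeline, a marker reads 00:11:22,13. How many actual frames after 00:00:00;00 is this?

As if non-drop at 30 labels/s: (0 × 3600 + 11 × 60 + 22) × 30 + 13 = 20473.
Minute boundaries passed: 11; those not divisible by 10: 11 − 1 = 10; dropped labels = 2 × 10 = 20.
Actual frame index = 20473 − 20 = 20453.

20453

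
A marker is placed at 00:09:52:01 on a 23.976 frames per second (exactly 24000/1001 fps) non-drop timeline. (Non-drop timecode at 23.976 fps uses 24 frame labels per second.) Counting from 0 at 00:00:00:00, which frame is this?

Total seconds to the label: (0 × 3600 + 9 × 60 + 52) = 592.
Frame index = 592 × 24 + 1 = 14209.

frame 14209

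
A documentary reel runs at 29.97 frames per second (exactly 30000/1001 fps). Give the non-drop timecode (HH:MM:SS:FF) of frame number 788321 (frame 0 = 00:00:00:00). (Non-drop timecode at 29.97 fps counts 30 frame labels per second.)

07:17:57:11

788321 ÷ 30 = 26277 full seconds, remainder 11 frames.
26277 s = 7 h 17 min 57 s.
Timecode: 07:17:57:11.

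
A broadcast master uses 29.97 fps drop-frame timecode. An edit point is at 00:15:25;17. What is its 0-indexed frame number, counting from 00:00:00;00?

As if non-drop at 30 labels/s: (0 × 3600 + 15 × 60 + 25) × 30 + 17 = 27767.
Minute boundaries passed: 15; those not divisible by 10: 15 − 1 = 14; dropped labels = 2 × 14 = 28.
Actual frame index = 27767 − 28 = 27739.

27739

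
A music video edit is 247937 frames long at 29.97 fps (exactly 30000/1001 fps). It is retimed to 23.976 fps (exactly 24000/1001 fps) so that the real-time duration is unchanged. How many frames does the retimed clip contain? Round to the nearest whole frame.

Frames at target rate = 247937 × (24000/1001) / (30000/1001) = 991748/5 ≈ 198349.600.
Nearest whole frame: 198350.

198350 frames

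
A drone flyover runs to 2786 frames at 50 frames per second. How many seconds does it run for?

Running time = 2786 / (50) = 55.72 s.

55.72 seconds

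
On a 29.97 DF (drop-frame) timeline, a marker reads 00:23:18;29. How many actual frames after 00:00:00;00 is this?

As if non-drop at 30 labels/s: (0 × 3600 + 23 × 60 + 18) × 30 + 29 = 41969.
Minute boundaries passed: 23; those not divisible by 10: 23 − 2 = 21; dropped labels = 2 × 21 = 42.
Actual frame index = 41969 − 42 = 41927.

41927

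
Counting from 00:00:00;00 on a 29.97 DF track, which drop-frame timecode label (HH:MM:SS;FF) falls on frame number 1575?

Ten DF minutes hold 17982 frames, so frame 1575 lies in block 0 (frames 0–17981) with 1575 frames into that block.
The block's first minute is 1800 frames and the rest 1798 each; 1575 frames reaches minute 0, so 0 × 18 + 0 × 2 = 0 labels have been skipped so far.
Adding those back, label number 1575 + 0 = 1575 at 30 labels/s is 52 s + 15 f = 0 h 0 min 52 s frame 15, i.e. 00:00:52;15.

00:00:52;15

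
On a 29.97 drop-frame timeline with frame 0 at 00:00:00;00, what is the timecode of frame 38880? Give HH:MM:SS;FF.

Each 10-minute DF block holds 10 × 60 × 30 − 9 × 2 = 17982 frames. 38880 ÷ 17982 → 2 full blocks, remainder 2916.
Within the partial block the first minute is 1800 frames and each further minute 1798, so 1 further minute boundary passed. Total skipped labels = 18 × 2 + 2 × 1 = 38.
Non-drop label index = 38880 + 38 = 38918; at 30 labels/s that is 00:21:37:08, i.e. DF 00:21:37;08.

00:21:37;08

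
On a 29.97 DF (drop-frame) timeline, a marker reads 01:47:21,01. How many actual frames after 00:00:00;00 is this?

193037

Complete 10-minute blocks: 10, each 17982 frames → 179820.
Remaining 7 whole minutes in the current block: 1800 + 6 × 1798 = 12588 frames.
Within the current minute: 21 × 30 + 1 − 2 = 629 (labels ;00/;01 skipped at this minute). Total = 179820 + 12588 + 629 = 193037.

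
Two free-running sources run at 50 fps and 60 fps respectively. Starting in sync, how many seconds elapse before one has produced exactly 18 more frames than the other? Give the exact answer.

1.8 seconds

The gap grows by |60 − 50| = 10 frames per second.
Time for a 18-frame gap: 18 ÷ (10) = 1.8 s.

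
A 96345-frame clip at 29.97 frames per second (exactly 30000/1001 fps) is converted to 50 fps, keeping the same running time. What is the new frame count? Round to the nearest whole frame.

Frames at target rate = 96345 × (50) / (30000/1001) = 6429423/40 ≈ 160735.575.
Nearest whole frame: 160736.

160736 frames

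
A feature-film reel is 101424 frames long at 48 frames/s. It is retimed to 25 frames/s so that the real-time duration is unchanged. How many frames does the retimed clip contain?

52825 frames

Target frames = source frames × (target rate / source rate) = 101424 × (25)/(48) = 101424 × 25/48 = 52825.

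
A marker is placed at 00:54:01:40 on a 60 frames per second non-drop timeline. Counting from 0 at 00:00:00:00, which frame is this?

194500

Total seconds to the label: (0 × 3600 + 54 × 60 + 1) = 3241.
Frame index = 3241 × 60 + 40 = 194500.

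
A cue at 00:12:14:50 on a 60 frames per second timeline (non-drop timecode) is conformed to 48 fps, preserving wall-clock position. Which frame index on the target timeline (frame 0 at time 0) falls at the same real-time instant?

Source frame index: (0×3600 + 12×60 + 14) × 60 + 50 = 44090.
Real time: 44090 / (60) = 4409/6 s.
Target frame: (4409/6) × (48) = 35272.

frame 35272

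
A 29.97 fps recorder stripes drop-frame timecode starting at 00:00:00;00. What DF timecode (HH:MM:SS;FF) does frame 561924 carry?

05:12:29;16

Each 10-minute DF block holds 10 × 60 × 30 − 9 × 2 = 17982 frames. 561924 ÷ 17982 → 31 full blocks, remainder 4482.
Within the partial block the first minute is 1800 frames and each further minute 1798, so 2 further minute boundaries passed. Total skipped labels = 18 × 31 + 2 × 2 = 562.
Non-drop label index = 561924 + 562 = 562486; at 30 labels/s that is 05:12:29:16, i.e. DF 05:12:29;16.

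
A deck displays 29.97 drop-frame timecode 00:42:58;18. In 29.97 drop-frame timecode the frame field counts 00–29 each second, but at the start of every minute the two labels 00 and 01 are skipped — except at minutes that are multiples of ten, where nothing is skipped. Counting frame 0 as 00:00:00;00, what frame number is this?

77282

As if non-drop at 30 labels/s: (0 × 3600 + 42 × 60 + 58) × 30 + 18 = 77358.
Minute boundaries passed: 42; those not divisible by 10: 42 − 4 = 38; dropped labels = 2 × 38 = 76.
Actual frame index = 77358 − 76 = 77282.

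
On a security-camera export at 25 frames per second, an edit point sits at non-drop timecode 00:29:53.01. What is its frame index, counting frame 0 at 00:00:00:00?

44826

Total seconds to the label: (0 × 3600 + 29 × 60 + 53) = 1793.
Frame index = 1793 × 25 + 1 = 44826.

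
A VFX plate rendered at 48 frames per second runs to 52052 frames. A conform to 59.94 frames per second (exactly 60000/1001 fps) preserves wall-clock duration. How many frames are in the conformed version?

65000 frames

Target frames = source frames × (target rate / source rate) = 52052 × (60000/1001)/(48) = 52052 × 1250/1001 = 65000.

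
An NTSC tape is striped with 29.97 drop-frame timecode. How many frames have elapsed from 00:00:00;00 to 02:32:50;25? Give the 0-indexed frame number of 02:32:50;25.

274851

Complete 10-minute blocks: 15, each 17982 frames → 269730.
Remaining 2 whole minutes in the current block: 1800 + 1 × 1798 = 3598 frames.
Within the current minute: 50 × 30 + 25 − 2 = 1523 (labels ;00/;01 skipped at this minute). Total = 269730 + 3598 + 1523 = 274851.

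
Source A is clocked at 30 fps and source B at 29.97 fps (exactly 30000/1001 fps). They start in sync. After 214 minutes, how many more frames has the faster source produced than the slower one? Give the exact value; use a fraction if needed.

214 min = 12840 s.
A emits 30 × 12840 = 385200 frames; B emits 30000/1001 × 12840 = 385200000/1001.
Difference = 385200/1001 frames (≈ 384.8152); B is behind A.

385200/1001 frames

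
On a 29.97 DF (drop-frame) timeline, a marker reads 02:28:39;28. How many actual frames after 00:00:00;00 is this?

267330

Complete 10-minute blocks: 14, each 17982 frames → 251748.
Remaining 8 whole minutes in the current block: 1800 + 7 × 1798 = 14386 frames.
Within the current minute: 39 × 30 + 28 − 2 = 1196 (labels ;00/;01 skipped at this minute). Total = 251748 + 14386 + 1196 = 267330.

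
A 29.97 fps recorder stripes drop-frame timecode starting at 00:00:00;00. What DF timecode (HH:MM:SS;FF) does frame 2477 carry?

00:01:22;19

Each 10-minute DF block holds 10 × 60 × 30 − 9 × 2 = 17982 frames. 2477 ÷ 17982 → 0 full blocks, remainder 2477.
Within the partial block the first minute is 1800 frames and each further minute 1798, so 1 further minute boundary passed. Total skipped labels = 18 × 0 + 2 × 1 = 2.
Non-drop label index = 2477 + 2 = 2479; at 30 labels/s that is 00:01:22:19, i.e. DF 00:01:22;19.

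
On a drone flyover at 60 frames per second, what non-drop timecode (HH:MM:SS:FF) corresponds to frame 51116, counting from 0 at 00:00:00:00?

00:14:11:56

51116 ÷ 60 = 851 full seconds, remainder 56 frames.
851 s = 0 h 14 min 11 s.
Timecode: 00:14:11:56.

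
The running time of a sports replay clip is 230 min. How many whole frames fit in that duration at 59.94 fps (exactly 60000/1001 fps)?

827172 frames

230 min = 13800 s.
Frames = 13800 × 60000/1001 = 828000000/1001 ≈ 827172.8272.
Complete frames: 827172.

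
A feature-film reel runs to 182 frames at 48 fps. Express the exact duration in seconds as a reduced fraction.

91/24 seconds

Running time = 182 ÷ (48) = 182 × 1/48 = 91/24 s.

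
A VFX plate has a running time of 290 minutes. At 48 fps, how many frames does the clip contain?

835200 frames

290 min = 17400 s.
Frames = 17400 × 48 = 835200.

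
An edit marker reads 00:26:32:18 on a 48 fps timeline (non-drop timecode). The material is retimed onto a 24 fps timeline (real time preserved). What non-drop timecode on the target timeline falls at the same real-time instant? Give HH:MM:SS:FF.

00:26:32:09

Source frame index: (0×3600 + 26×60 + 32) × 48 + 18 = 76434.
Real time: 76434 / (48) = 12739/8 s.
Target frame: (12739/8) × (24) = 38217.
At 24 labels/s: frame 38217 → 00:26:32:09.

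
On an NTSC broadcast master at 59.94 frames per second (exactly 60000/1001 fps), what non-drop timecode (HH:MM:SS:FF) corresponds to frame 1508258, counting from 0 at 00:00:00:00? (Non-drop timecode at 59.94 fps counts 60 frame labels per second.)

06:58:57:38

1508258 ÷ 60 = 25137 full seconds, remainder 38 frames.
25137 s = 6 h 58 min 57 s.
Timecode: 06:58:57:38.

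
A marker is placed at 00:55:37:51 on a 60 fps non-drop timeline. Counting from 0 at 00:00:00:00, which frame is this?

Total seconds to the label: (0 × 3600 + 55 × 60 + 37) = 3337.
Frame index = 3337 × 60 + 51 = 200271.

200271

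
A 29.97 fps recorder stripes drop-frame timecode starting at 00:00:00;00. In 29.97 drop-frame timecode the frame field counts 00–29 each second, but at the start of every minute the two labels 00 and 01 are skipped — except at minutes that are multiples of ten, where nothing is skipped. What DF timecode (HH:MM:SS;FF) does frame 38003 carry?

Ten DF minutes hold 17982 frames, so frame 38003 lies in block 2 (frames 35964–53945) with 2039 frames into that block.
The block's first minute is 1800 frames and the rest 1798 each; 2039 frames reaches minute 1, so 2 × 18 + 1 × 2 = 38 labels have been skipped so far.
Adding those back, label number 38003 + 38 = 38041 at 30 labels/s is 1268 s + 1 f = 0 h 21 min 8 s frame 1, i.e. 00:21:08;01.

00:21:08;01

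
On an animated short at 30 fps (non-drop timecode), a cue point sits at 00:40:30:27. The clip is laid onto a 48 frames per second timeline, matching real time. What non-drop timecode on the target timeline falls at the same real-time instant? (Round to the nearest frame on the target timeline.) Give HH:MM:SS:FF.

00:40:30:43

Source frame index: (0×3600 + 40×60 + 30) × 30 + 27 = 72927.
Real time: 72927 / (30) = 24309/10 s.
Target frame: (24309/10) × (48) = 583416/5 ≈ 116683.200 → 116683.
At 48 labels/s: frame 116683 → 00:40:30:43.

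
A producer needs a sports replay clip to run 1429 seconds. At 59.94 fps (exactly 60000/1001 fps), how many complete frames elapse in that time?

Frames = 1429 × 60000/1001 = 85740000/1001 ≈ 85654.3457.
Complete frames: 85654.

85654 frames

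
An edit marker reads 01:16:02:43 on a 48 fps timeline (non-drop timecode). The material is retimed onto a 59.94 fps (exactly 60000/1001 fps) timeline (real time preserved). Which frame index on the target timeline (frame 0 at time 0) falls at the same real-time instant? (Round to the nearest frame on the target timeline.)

frame 273500

Source frame index: (1×3600 + 16×60 + 2) × 48 + 43 = 219019.
Real time: 219019 / (48) = 219019/48 s.
Target frame: (219019/48) × (60000/1001) = 273773750/1001 ≈ 273500.250 → 273500.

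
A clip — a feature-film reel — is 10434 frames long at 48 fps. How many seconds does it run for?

217.375 seconds

Running time = 10434 / (48) = 217.375 s.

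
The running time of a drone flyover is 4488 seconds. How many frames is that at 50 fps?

224400 frames

Frames = 4488 × 50 = 224400.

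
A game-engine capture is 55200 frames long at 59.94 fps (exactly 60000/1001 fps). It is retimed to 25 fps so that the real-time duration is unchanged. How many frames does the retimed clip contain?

23023 frames

Target frames = source frames × (target rate / source rate) = 55200 × (25)/(60000/1001) = 55200 × 1001/2400 = 23023.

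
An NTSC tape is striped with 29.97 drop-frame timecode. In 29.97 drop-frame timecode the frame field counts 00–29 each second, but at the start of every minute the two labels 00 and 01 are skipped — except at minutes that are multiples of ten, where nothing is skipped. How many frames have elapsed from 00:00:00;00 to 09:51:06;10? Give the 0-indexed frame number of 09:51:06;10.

As if non-drop at 30 labels/s: (9 × 3600 + 51 × 60 + 6) × 30 + 10 = 1063990.
Minute boundaries passed: 591; those not divisible by 10: 591 − 59 = 532; dropped labels = 2 × 532 = 1064.
Actual frame index = 1063990 − 1064 = 1062926.

1062926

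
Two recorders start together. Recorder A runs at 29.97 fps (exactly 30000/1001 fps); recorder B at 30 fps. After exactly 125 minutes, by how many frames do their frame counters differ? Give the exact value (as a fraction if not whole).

225000/1001 frames

125 min = 7500 s.
A emits 30000/1001 × 7500 = 225000000/1001 frames; B emits 30 × 7500 = 225000.
Difference = 225000/1001 frames (≈ 224.7752); B is ahead of A.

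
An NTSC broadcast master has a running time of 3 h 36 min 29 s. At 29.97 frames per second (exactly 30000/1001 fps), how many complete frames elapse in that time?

3 h 36 min 29 s = 12989 s.
Frames = 12989 × 30000/1001 = 389670000/1001 ≈ 389280.7193.
Complete frames: 389280.

389280 frames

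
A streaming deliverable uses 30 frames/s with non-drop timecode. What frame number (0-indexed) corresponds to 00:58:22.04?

Total seconds to the label: (0 × 3600 + 58 × 60 + 22) = 3502.
Frame index = 3502 × 30 + 4 = 105064.

frame 105064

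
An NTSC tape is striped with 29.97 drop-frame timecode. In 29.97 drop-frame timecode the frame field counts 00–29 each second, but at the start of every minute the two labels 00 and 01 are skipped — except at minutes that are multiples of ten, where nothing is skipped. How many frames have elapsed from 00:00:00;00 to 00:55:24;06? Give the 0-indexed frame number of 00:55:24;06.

As if non-drop at 30 labels/s: (0 × 3600 + 55 × 60 + 24) × 30 + 6 = 99726.
Minute boundaries passed: 55; those not divisible by 10: 55 − 5 = 50; dropped labels = 2 × 50 = 100.
Actual frame index = 99726 − 100 = 99626.

99626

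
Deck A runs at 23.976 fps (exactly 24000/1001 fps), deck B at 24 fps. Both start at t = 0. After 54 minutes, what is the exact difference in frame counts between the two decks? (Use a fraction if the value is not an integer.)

54 min = 3240 s.
A emits 24000/1001 × 3240 = 77760000/1001 frames; B emits 24 × 3240 = 77760.
Difference = 77760/1001 frames (≈ 77.6823); B is ahead of A.

77760/1001 frames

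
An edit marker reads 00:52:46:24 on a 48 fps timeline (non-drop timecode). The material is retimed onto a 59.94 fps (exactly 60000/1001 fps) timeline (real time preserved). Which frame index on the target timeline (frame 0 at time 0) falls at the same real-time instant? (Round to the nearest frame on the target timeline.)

Source frame index: (0×3600 + 52×60 + 46) × 48 + 24 = 151992.
Real time: 151992 / (48) = 6333/2 s.
Target frame: (6333/2) × (60000/1001) = 189990000/1001 ≈ 189800.200 → 189800.

frame 189800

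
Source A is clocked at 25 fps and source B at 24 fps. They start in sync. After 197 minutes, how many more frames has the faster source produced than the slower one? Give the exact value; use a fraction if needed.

11820 frames

197 min = 11820 s.
A emits 25 × 11820 = 295500 frames; B emits 24 × 11820 = 283680.
Difference = 11820 frames; B is behind A.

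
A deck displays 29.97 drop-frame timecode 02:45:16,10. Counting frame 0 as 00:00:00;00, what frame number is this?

As if non-drop at 30 labels/s: (2 × 3600 + 45 × 60 + 16) × 30 + 10 = 297490.
Minute boundaries passed: 165; those not divisible by 10: 165 − 16 = 149; dropped labels = 2 × 149 = 298.
Actual frame index = 297490 − 298 = 297192.

297192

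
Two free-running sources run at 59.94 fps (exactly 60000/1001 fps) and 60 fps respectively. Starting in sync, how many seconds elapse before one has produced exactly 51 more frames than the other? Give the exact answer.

850.85 seconds

The gap grows by |60 − 60000/1001| = 60/1001 frames per second.
Time for a 51-frame gap: 51 ÷ (60/1001) = 850.85 s.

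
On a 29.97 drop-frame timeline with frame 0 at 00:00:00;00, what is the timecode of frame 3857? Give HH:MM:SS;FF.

Each 10-minute DF block holds 10 × 60 × 30 − 9 × 2 = 17982 frames. 3857 ÷ 17982 → 0 full blocks, remainder 3857.
Within the partial block the first minute is 1800 frames and each further minute 1798, so 2 further minute boundaries passed. Total skipped labels = 18 × 0 + 2 × 2 = 4.
Non-drop label index = 3857 + 4 = 3861; at 30 labels/s that is 00:02:08:21, i.e. DF 00:02:08;21.

00:02:08;21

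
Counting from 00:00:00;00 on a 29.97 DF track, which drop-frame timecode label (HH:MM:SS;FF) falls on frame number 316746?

Ten DF minutes hold 17982 frames, so frame 316746 lies in block 17 (frames 305694–323675) with 11052 frames into that block.
The block's first minute is 1800 frames and the rest 1798 each; 11052 frames reaches minute 6, so 17 × 18 + 6 × 2 = 318 labels have been skipped so far.
Adding those back, label number 316746 + 318 = 317064 at 30 labels/s is 10568 s + 24 f = 2 h 56 min 8 s frame 24, i.e. 02:56:08;24.

02:56:08;24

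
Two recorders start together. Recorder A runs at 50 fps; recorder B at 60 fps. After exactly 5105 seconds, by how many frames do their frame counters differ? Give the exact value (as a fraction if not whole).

51050 frames

A emits 50 × 5105 = 255250 frames; B emits 60 × 5105 = 306300.
Difference = 51050 frames; B is ahead of A.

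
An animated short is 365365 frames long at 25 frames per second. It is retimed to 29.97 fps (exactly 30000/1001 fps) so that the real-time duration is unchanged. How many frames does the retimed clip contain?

Target frames = source frames × (target rate / source rate) = 365365 × (30000/1001)/(25) = 365365 × 1200/1001 = 438000.

438000 frames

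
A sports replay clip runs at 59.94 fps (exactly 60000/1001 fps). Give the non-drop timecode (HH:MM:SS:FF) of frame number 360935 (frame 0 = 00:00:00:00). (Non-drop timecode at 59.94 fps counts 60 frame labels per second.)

01:40:15:35

360935 ÷ 60 = 6015 full seconds, remainder 35 frames.
6015 s = 1 h 40 min 15 s.
Timecode: 01:40:15:35.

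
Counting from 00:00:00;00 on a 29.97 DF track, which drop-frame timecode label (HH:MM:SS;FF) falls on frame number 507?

00:00:16;27

Ten DF minutes hold 17982 frames, so frame 507 lies in block 0 (frames 0–17981) with 507 frames into that block.
The block's first minute is 1800 frames and the rest 1798 each; 507 frames reaches minute 0, so 0 × 18 + 0 × 2 = 0 labels have been skipped so far.
Adding those back, label number 507 + 0 = 507 at 30 labels/s is 16 s + 27 f = 0 h 0 min 16 s frame 27, i.e. 00:00:16;27.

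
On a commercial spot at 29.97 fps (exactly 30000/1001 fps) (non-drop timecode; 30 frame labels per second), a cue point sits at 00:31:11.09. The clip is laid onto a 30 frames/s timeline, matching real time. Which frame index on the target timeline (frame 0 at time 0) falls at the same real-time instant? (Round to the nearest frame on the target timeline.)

Source frame index: (0×3600 + 31×60 + 11) × 30 + 9 = 56139.
Real time: 56139 / (30000/1001) = 18731713/10000 s.
Target frame: (18731713/10000) × (30) = 56195139/1000 ≈ 56195.139 → 56195.

frame 56195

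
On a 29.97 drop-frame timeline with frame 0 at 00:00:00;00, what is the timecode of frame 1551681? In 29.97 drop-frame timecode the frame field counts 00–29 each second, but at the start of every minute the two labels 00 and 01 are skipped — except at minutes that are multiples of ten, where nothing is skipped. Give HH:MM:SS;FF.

14:22:54;13

Each 10-minute DF block holds 10 × 60 × 30 − 9 × 2 = 17982 frames. 1551681 ÷ 17982 → 86 full blocks, remainder 5229.
Within the partial block the first minute is 1800 frames and each further minute 1798, so 2 further minute boundaries passed. Total skipped labels = 18 × 86 + 2 × 2 = 1552.
Non-drop label index = 1551681 + 1552 = 1553233; at 30 labels/s that is 14:22:54:13, i.e. DF 14:22:54;13.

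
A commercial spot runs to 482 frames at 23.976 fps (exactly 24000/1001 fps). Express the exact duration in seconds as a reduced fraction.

Running time = 482 ÷ (24000/1001) = 482 × 1001/24000 = 241241/12000 s.

241241/12000 seconds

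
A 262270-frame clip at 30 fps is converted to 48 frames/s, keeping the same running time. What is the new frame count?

Target frames = source frames × (target rate / source rate) = 262270 × (48)/(30) = 262270 × 8/5 = 419632.

419632 frames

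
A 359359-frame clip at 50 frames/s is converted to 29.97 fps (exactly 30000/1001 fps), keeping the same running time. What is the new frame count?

Target frames = source frames × (target rate / source rate) = 359359 × (30000/1001)/(50) = 359359 × 600/1001 = 215400.

215400 frames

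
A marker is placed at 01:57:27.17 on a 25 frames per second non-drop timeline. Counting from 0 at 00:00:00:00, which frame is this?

frame 176192

Total seconds to the label: (1 × 3600 + 57 × 60 + 27) = 7047.
Frame index = 7047 × 25 + 17 = 176192.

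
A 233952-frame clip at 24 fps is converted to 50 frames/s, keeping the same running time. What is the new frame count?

487400 frames

Target frames = source frames × (target rate / source rate) = 233952 × (50)/(24) = 233952 × 25/12 = 487400.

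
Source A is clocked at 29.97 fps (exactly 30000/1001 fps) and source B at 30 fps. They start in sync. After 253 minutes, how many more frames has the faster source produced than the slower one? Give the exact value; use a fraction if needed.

41400/91 frames

253 min = 15180 s.
A emits 30000/1001 × 15180 = 41400000/91 frames; B emits 30 × 15180 = 455400.
Difference = 41400/91 frames (≈ 454.9451); B is ahead of A.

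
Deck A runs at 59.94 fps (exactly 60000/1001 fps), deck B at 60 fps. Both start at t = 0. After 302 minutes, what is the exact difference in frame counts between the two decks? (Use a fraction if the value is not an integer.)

302 min = 18120 s.
A emits 60000/1001 × 18120 = 1087200000/1001 frames; B emits 60 × 18120 = 1087200.
Difference = 1087200/1001 frames (≈ 1086.1139); B is ahead of A.

1087200/1001 frames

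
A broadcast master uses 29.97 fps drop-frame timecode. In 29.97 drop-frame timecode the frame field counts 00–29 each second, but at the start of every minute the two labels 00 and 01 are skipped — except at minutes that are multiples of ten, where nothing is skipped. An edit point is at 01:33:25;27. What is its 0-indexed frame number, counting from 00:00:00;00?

As if non-drop at 30 labels/s: (1 × 3600 + 33 × 60 + 25) × 30 + 27 = 168177.
Minute boundaries passed: 93; those not divisible by 10: 93 − 9 = 84; dropped labels = 2 × 84 = 168.
Actual frame index = 168177 − 168 = 168009.

168009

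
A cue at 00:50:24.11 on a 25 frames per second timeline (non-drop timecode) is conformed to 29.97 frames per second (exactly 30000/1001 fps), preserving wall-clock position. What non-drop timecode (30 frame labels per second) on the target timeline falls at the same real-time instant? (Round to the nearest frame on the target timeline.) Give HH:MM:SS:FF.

Source frame index: (0×3600 + 50×60 + 24) × 25 + 11 = 75611.
Real time: 75611 / (25) = 75611/25 s.
Target frame: (75611/25) × (30000/1001) = 90733200/1001 ≈ 90642.557 → 90643.
At 30 labels/s: frame 90643 → 00:50:21:13.

00:50:21:13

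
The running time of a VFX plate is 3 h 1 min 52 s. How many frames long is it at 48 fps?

3 h 1 min 52 s = 10912 s.
Frames = 10912 × 48 = 523776.

523776 frames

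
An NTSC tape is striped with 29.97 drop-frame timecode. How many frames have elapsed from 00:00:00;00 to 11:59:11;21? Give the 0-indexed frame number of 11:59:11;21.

As if non-drop at 30 labels/s: (11 × 3600 + 59 × 60 + 11) × 30 + 21 = 1294551.
Minute boundaries passed: 719; those not divisible by 10: 719 − 71 = 648; dropped labels = 2 × 648 = 1296.
Actual frame index = 1294551 − 1296 = 1293255.

1293255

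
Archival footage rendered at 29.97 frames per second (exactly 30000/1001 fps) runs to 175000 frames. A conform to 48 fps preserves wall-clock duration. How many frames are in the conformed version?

Target frames = source frames × (target rate / source rate) = 175000 × (48)/(30000/1001) = 175000 × 1001/625 = 280280.

280280 frames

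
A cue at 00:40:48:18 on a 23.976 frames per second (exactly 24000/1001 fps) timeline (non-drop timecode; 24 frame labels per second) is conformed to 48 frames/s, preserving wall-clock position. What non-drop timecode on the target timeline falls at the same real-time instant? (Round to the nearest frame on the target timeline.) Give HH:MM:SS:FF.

00:40:51:10

Source frame index: (0×3600 + 40×60 + 48) × 24 + 18 = 58770.
Real time: 58770 / (24000/1001) = 1960959/800 s.
Target frame: (1960959/800) × (48) = 5882877/50 ≈ 117657.540 → 117658.
At 48 labels/s: frame 117658 → 00:40:51:10.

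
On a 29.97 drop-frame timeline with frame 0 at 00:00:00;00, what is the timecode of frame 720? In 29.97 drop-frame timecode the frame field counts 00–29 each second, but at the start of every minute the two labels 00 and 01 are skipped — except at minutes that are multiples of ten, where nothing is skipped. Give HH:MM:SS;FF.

00:00:24;00

Ten DF minutes hold 17982 frames, so frame 720 lies in block 0 (frames 0–17981) with 720 frames into that block.
The block's first minute is 1800 frames and the rest 1798 each; 720 frames reaches minute 0, so 0 × 18 + 0 × 2 = 0 labels have been skipped so far.
Adding those back, label number 720 + 0 = 720 at 30 labels/s is 24 s + 0 f = 0 h 0 min 24 s frame 0, i.e. 00:00:24;00.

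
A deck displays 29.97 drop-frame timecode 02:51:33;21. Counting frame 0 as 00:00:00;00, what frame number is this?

308503

As if non-drop at 30 labels/s: (2 × 3600 + 51 × 60 + 33) × 30 + 21 = 308811.
Minute boundaries passed: 171; those not divisible by 10: 171 − 17 = 154; dropped labels = 2 × 154 = 308.
Actual frame index = 308811 − 308 = 308503.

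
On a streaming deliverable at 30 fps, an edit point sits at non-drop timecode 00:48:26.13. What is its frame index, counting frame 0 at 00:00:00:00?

Total seconds to the label: (0 × 3600 + 48 × 60 + 26) = 2906.
Frame index = 2906 × 30 + 13 = 87193.

frame 87193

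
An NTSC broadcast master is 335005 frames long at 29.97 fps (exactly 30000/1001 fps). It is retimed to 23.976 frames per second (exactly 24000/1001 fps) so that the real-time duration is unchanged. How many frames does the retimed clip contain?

Target frames = source frames × (target rate / source rate) = 335005 × (24000/1001)/(30000/1001) = 335005 × 4/5 = 268004.

268004 frames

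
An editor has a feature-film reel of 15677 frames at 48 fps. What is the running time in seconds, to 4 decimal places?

Running time = 15677 × 1/48 = 15677/48 s ≈ 326.6042 s.

326.6042 seconds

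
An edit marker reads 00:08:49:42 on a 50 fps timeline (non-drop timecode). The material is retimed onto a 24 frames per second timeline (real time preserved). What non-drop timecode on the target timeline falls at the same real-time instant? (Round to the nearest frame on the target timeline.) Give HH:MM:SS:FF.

00:08:49:20

Source frame index: (0×3600 + 8×60 + 49) × 50 + 42 = 26492.
Real time: 26492 / (50) = 13246/25 s.
Target frame: (13246/25) × (24) = 317904/25 ≈ 12716.160 → 12716.
At 24 labels/s: frame 12716 → 00:08:49:20.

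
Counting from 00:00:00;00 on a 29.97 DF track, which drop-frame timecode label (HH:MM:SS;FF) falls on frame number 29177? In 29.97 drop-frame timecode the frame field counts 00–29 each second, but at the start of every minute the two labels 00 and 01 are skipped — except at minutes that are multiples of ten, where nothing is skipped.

Ten DF minutes hold 17982 frames, so frame 29177 lies in block 1 (frames 17982–35963) with 11195 frames into that block.
The block's first minute is 1800 frames and the rest 1798 each; 11195 frames reaches minute 6, so 1 × 18 + 6 × 2 = 30 labels have been skipped so far.
Adding those back, label number 29177 + 30 = 29207 at 30 labels/s is 973 s + 17 f = 0 h 16 min 13 s frame 17, i.e. 00:16:13;17.

00:16:13;17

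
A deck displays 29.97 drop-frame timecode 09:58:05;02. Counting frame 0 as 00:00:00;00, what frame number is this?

1075474

As if non-drop at 30 labels/s: (9 × 3600 + 58 × 60 + 5) × 30 + 2 = 1076552.
Minute boundaries passed: 598; those not divisible by 10: 598 − 59 = 539; dropped labels = 2 × 539 = 1078.
Actual frame index = 1076552 − 1078 = 1075474.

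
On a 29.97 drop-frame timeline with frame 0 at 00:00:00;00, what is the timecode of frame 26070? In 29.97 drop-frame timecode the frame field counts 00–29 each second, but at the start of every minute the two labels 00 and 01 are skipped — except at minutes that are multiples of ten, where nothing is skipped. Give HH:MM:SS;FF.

00:14:29;26

Each 10-minute DF block holds 10 × 60 × 30 − 9 × 2 = 17982 frames. 26070 ÷ 17982 → 1 full block, remainder 8088.
Within the partial block the first minute is 1800 frames and each further minute 1798, so 4 further minute boundaries passed. Total skipped labels = 18 × 1 + 2 × 4 = 26.
Non-drop label index = 26070 + 26 = 26096; at 30 labels/s that is 00:14:29:26, i.e. DF 00:14:29;26.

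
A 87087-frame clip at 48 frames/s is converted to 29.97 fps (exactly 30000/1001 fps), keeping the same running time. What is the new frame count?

Target frames = source frames × (target rate / source rate) = 87087 × (30000/1001)/(48) = 87087 × 625/1001 = 54375.

54375 frames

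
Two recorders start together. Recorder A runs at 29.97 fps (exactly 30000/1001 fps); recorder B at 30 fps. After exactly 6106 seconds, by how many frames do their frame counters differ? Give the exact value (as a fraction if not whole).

A emits 30000/1001 × 6106 = 183180000/1001 frames; B emits 30 × 6106 = 183180.
Difference = 183180/1001 frames (≈ 182.9970); B is ahead of A.

183180/1001 frames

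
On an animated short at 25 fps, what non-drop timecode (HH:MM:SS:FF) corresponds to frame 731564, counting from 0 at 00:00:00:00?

08:07:42:14

731564 ÷ 25 = 29262 full seconds, remainder 14 frames.
29262 s = 8 h 7 min 42 s.
Timecode: 08:07:42:14.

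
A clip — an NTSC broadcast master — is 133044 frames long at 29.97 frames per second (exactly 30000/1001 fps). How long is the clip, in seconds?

Running time = 133044 / (30000/1001) = 4439.2348 s.

4439.2348 seconds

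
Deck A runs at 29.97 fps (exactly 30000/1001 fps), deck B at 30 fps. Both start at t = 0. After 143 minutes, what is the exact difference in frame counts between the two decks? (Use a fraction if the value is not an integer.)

143 min = 8580 s.
A emits 30000/1001 × 8580 = 1800000/7 frames; B emits 30 × 8580 = 257400.
Difference = 1800/7 frames (≈ 257.1429); B is ahead of A.

1800/7 frames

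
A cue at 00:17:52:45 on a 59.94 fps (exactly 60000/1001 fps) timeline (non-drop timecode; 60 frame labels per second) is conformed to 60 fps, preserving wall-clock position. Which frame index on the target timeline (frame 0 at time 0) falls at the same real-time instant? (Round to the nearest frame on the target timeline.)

frame 64429

Source frame index: (0×3600 + 17×60 + 52) × 60 + 45 = 64365.
Real time: 64365 / (60000/1001) = 4295291/4000 s.
Target frame: (4295291/4000) × (60) = 12885873/200 ≈ 64429.365 → 64429.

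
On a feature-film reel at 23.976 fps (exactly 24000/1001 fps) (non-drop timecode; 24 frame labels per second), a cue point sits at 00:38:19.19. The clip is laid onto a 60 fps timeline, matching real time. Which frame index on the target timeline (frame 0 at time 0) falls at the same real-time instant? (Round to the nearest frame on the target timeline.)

Source frame index: (0×3600 + 38×60 + 19) × 24 + 19 = 55195.
Real time: 55195 / (24000/1001) = 11050039/4800 s.
Target frame: (11050039/4800) × (60) = 11050039/80 ≈ 138125.487 → 138125.

frame 138125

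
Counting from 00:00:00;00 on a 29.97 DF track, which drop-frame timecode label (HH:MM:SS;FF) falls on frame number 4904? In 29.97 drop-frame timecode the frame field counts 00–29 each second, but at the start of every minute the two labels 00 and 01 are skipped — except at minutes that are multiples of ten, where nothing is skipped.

00:02:43;18

Ten DF minutes hold 17982 frames, so frame 4904 lies in block 0 (frames 0–17981) with 4904 frames into that block.
The block's first minute is 1800 frames and the rest 1798 each; 4904 frames reaches minute 2, so 0 × 18 + 2 × 2 = 4 labels have been skipped so far.
Adding those back, label number 4904 + 4 = 4908 at 30 labels/s is 163 s + 18 f = 0 h 2 min 43 s frame 18, i.e. 00:02:43;18.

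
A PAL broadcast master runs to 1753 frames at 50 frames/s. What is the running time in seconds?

35.06 seconds

Running time = 1753 / (50) = 35.06 s.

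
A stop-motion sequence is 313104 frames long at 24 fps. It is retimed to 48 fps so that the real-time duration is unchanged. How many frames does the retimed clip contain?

Frames at target rate = 313104 × (48) / (24) = 626208.

626208 frames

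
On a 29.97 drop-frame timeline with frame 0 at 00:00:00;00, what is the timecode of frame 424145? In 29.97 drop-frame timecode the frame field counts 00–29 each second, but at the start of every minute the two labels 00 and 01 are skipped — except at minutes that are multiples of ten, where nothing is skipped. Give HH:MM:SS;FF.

03:55:52;09

Ten DF minutes hold 17982 frames, so frame 424145 lies in block 23 (frames 413586–431567) with 10559 frames into that block.
The block's first minute is 1800 frames and the rest 1798 each; 10559 frames reaches minute 5, so 23 × 18 + 5 × 2 = 424 labels have been skipped so far.
Adding those back, label number 424145 + 424 = 424569 at 30 labels/s is 14152 s + 9 f = 3 h 55 min 52 s frame 9, i.e. 03:55:52;09.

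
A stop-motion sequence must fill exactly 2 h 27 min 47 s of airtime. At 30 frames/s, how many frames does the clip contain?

2 h 27 min 47 s = 8867 s.
Frames = 8867 × 30 = 266010.

266010 frames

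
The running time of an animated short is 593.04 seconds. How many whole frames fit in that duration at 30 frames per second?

17791 frames

Frames = 593.04 × 30 = 88956/5 ≈ 17791.2000.
Complete frames: 17791.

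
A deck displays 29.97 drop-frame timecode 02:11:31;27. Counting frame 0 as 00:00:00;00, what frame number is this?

Complete 10-minute blocks: 13, each 17982 frames → 233766.
Remaining 1 whole minute in the current block: 1800 + 0 × 1798 = 1800 frames.
Within the current minute: 31 × 30 + 27 − 2 = 955 (labels ;00/;01 skipped at this minute). Total = 233766 + 1800 + 955 = 236521.

236521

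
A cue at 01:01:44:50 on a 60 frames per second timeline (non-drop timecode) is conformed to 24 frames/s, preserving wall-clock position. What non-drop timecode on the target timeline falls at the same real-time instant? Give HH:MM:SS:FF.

01:01:44:20

Source frame index: (1×3600 + 1×60 + 44) × 60 + 50 = 222290.
Real time: 222290 / (60) = 22229/6 s.
Target frame: (22229/6) × (24) = 88916.
At 24 labels/s: frame 88916 → 01:01:44:20.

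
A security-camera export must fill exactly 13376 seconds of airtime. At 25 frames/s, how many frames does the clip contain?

334400 frames

Frames = 13376 × 25 = 334400.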